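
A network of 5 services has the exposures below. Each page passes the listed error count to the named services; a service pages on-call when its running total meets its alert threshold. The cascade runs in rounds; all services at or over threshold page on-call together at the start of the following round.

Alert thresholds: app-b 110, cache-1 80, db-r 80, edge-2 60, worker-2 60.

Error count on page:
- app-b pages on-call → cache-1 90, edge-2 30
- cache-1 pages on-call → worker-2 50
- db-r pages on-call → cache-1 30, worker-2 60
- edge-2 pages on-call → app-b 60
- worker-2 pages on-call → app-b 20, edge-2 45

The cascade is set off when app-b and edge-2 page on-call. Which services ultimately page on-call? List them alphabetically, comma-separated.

app-b, cache-1, edge-2

Round 1 — app-b, edge-2 page on-call (initial).
  cache-1: +90 → 90 ≥ 80
Round 2 — cache-1 pages on-call.
  worker-2: +50 → 50 < 60
No further pages.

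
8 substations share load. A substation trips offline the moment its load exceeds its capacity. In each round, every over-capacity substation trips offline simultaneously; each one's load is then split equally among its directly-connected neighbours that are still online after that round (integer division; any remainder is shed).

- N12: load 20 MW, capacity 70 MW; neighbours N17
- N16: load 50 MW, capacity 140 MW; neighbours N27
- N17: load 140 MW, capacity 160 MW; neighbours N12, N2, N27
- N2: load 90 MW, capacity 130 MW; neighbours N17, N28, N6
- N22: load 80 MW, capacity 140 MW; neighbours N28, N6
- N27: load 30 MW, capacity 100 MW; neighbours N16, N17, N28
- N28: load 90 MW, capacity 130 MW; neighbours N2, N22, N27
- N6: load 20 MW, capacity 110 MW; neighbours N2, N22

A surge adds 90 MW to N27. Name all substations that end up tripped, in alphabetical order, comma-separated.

N12, N17, N2, N22, N27, N28, N6

Round 1 — N27 at 120 > 100. N27 trips offline.
  N27 sheds 120 MW to N16, N17, N28: 40 each.
    N16: 50+40 = 90 ≤ 140
    N17: 140+40 = 180 > 160
    N28: 90+40 = 130 ≤ 130
Round 2 — N17 trips offline.
  N17 sheds 180 MW to N12, N2: 90 each.
    N12: 20+90 = 110 > 70
    N2: 90+90 = 180 > 130
Round 3 — N12, N2 trip offline.
  N12 sheds 110 MW: no online neighbours, lost.
  N2 sheds 180 MW to N28, N6: 90 each.
    N28: 130+90 = 220 > 130
    N6: 20+90 = 110 ≤ 110
Round 4 — N28 trips offline.
  N28 sheds 220 MW to N22: 220 each.
    N22: 80+220 = 300 > 140
Round 5 — N22 trips offline.
  N22 sheds 300 MW to N6: 300 each.
    N6: 110+300 = 410 > 110
Round 6 — N6 trips offline.
  N6 sheds 410 MW: no online neighbours, lost.
No further trips.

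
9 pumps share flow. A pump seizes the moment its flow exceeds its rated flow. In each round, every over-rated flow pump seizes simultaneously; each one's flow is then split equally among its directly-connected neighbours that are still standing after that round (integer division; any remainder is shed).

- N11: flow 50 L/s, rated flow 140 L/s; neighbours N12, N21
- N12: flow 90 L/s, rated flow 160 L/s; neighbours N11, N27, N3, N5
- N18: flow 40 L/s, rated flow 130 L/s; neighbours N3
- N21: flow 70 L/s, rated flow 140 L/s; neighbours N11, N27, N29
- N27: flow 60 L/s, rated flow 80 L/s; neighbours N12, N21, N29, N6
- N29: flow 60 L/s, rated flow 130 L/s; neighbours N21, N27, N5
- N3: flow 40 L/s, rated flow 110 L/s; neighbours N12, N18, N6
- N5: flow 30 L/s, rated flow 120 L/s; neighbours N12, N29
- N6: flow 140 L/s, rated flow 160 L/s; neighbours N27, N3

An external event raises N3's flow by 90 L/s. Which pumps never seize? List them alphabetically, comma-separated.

Round 1 — N3 at 130 > 110. N3 seizes.
  N3 sheds 130 L/s to N12, N18, N6: 43 each (1 lost).
    N12: 90+43 = 133 ≤ 160
    N18: 40+43 = 83 ≤ 130
    N6: 140+43 = 183 > 160
Round 2 — N6 seizes.
  N6 sheds 183 L/s to N27: 183 each.
    N27: 60+183 = 243 > 80
Round 3 — N27 seizes.
  N27 sheds 243 L/s to N12, N21, N29: 81 each.
    N12: 133+81 = 214 > 160
    N21: 70+81 = 151 > 140
    N29: 60+81 = 141 > 130
Round 4 — N12, N21, N29 seize.
  N12 sheds 214 L/s to N11, N5: 107 each.
    N11: 50+107 = 157 > 140
    N5: 30+107 = 137 > 120
  N21 sheds 151 L/s to N11: 151 each.
    N11: 157+151 = 308 > 140
  N29 sheds 141 L/s to N5: 141 each.
    N5: 137+141 = 278 > 120
Round 5 — N11, N5 seize.
  N11 sheds 308 L/s: no online neighbours, lost.
  N5 sheds 278 L/s: no online neighbours, lost.
No further seizures.

N18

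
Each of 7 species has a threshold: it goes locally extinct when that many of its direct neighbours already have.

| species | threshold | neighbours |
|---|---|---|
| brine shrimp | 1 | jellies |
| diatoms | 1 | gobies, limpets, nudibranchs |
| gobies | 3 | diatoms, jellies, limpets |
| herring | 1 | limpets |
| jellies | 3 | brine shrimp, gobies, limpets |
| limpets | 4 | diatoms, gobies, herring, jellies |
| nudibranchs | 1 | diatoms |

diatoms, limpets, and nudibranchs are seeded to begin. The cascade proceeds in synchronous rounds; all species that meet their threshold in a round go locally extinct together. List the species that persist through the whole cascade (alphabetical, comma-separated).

Round 1 — diatoms, limpets, nudibranchs go locally extinct (initial).
Round 2 — checking thresholds:
  gobies: 2 of 3 neighbours < 3, not yet.
  herring: 1 of 1 neighbours ≥ 1, goes locally extinct.
  jellies: 1 of 3 neighbours < 3, not yet.
Round 3 — no new extinctions; cascade stops.

brine shrimp, gobies, jellies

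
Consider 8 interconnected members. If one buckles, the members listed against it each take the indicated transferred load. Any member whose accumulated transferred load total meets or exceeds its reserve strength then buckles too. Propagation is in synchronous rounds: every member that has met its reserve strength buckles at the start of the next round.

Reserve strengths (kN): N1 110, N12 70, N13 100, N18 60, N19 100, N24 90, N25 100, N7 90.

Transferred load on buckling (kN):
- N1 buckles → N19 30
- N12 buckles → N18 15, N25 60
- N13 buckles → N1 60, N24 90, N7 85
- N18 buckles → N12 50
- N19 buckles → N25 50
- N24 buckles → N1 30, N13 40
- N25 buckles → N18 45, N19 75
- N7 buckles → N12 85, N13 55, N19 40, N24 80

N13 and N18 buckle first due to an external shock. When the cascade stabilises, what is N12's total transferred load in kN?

50

Round 1 — N13, N18 buckle (initial).
  N1: +60 → 60 < 110
  N12: +50 → 50 < 70
  N24: +90 → 90 ≥ 90
  N7: +85 → 85 < 90
Round 2 — N24 buckles.
  N1: +30 → 90 < 110
No further bucklings.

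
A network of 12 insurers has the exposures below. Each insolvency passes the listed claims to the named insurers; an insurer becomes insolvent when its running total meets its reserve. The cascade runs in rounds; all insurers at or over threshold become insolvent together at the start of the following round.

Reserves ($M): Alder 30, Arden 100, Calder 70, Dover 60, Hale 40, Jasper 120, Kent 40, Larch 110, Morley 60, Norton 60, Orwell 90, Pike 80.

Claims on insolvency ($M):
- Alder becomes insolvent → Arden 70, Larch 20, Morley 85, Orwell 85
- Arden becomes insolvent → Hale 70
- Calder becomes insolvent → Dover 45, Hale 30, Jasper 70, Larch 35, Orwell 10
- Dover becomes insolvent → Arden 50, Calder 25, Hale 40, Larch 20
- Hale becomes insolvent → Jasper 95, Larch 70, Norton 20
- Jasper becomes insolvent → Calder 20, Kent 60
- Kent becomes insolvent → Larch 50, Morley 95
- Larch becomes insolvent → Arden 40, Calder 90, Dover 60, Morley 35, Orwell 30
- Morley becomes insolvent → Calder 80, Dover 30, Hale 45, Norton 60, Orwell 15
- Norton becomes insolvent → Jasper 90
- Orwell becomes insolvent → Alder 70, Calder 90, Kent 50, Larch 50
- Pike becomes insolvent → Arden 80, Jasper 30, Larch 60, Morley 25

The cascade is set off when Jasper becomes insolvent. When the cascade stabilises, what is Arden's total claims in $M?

Round 1 — Jasper becomes insolvent (initial).
  Calder: +20 → 20 < 70
  Kent: +60 → 60 ≥ 40
Round 2 — Kent becomes insolvent.
  Larch: +50 → 50 < 110
  Morley: +95 → 95 ≥ 60
Round 3 — Morley becomes insolvent.
  Calder: +80 → 100 ≥ 70
  Dover: +30 → 30 < 60
  Hale: +45 → 45 ≥ 40
  Norton: +60 → 60 ≥ 60
  Orwell: +15 → 15 < 90
Round 4 — Calder, Hale, Norton become insolvent.
  Dover: +45 → 75 ≥ 60
  Larch: +35+70 → 155 ≥ 110
  Orwell: +10 → 25 < 90
Round 5 — Dover, Larch become insolvent.
  Arden: +50+40 → 90 < 100
  Orwell: +30 → 55 < 90
No further insolvencies.

90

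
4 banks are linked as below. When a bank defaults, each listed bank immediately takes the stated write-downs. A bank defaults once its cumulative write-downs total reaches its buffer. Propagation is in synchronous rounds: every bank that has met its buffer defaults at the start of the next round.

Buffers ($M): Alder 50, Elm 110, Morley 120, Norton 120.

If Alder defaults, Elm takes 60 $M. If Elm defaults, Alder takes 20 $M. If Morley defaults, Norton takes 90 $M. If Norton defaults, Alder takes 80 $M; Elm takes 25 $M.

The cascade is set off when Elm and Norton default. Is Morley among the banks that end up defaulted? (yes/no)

no

Round 1 — Elm, Norton default (initial).
  Alder: +20+80 → 100 ≥ 50
Round 2 — Alder defaults.
No further defaults.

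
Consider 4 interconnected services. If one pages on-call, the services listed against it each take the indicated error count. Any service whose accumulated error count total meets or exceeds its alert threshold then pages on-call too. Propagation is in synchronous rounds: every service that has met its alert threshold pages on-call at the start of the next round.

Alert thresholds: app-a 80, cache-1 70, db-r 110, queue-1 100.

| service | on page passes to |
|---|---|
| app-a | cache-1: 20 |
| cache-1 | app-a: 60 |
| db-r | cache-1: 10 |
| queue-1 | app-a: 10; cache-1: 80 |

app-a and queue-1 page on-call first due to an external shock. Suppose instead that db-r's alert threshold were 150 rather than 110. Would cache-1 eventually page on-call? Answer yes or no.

With db-r's alert threshold at 150:
Round 1 — app-a, queue-1 page on-call (initial).
  cache-1: +20+80 → 100 ≥ 70
Round 2 — cache-1 pages on-call.
No further pages.

yes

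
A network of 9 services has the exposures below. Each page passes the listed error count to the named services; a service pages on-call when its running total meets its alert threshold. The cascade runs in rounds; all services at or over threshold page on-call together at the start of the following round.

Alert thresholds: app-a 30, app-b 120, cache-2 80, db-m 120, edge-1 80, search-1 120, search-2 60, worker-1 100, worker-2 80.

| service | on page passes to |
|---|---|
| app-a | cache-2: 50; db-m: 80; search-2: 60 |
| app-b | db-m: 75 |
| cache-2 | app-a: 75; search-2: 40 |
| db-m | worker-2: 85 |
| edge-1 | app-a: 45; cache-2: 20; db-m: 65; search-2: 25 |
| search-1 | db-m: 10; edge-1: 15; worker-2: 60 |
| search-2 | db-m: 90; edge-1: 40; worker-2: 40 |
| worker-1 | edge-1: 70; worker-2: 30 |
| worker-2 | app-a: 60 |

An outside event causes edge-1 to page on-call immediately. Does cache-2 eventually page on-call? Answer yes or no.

Round 1 — edge-1 pages on-call (initial).
  app-a: +45 → 45 ≥ 30
  cache-2: +20 → 20 < 80
  db-m: +65 → 65 < 120
  search-2: +25 → 25 < 60
Round 2 — app-a pages on-call.
  cache-2: +50 → 70 < 80
  db-m: +80 → 145 ≥ 120
  search-2: +60 → 85 ≥ 60
Round 3 — db-m, search-2 page on-call.
  worker-2: +85+40 → 125 ≥ 80
Round 4 — worker-2 pages on-call.
No further pages.

no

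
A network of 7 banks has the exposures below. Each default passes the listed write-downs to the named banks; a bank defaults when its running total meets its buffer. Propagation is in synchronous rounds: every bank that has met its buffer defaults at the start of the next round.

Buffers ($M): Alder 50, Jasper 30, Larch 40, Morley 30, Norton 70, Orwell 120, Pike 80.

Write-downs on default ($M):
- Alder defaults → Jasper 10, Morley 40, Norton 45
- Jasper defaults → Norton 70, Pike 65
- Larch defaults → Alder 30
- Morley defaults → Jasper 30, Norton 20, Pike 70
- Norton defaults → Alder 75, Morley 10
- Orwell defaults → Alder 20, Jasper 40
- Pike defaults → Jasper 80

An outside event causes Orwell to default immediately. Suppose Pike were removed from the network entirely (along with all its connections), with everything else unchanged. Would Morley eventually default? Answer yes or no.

yes

With Pike removed:
Round 1 — Orwell defaults (initial).
  Alder: +20 → 20 < 50
  Jasper: +40 → 40 ≥ 30
Round 2 — Jasper defaults.
  Norton: +70 → 70 ≥ 70
Round 3 — Norton defaults.
  Alder: +75 → 95 ≥ 50
  Morley: +10 → 10 < 30
Round 4 — Alder defaults.
  Morley: +40 → 50 ≥ 30
Round 5 — Morley defaults.
No further defaults.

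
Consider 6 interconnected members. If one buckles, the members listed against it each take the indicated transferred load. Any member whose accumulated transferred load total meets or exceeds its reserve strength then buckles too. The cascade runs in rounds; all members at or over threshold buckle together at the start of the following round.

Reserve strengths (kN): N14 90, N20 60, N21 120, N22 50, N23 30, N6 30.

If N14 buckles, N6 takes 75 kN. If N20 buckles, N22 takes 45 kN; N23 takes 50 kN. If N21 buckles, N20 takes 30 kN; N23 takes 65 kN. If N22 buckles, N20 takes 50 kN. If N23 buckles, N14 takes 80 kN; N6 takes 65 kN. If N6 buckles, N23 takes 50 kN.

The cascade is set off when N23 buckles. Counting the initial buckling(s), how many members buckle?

2

Round 1 — N23 buckles (initial).
  N14: +80 → 80 < 90
  N6: +65 → 65 ≥ 30
Round 2 — N6 buckles.
No further bucklings.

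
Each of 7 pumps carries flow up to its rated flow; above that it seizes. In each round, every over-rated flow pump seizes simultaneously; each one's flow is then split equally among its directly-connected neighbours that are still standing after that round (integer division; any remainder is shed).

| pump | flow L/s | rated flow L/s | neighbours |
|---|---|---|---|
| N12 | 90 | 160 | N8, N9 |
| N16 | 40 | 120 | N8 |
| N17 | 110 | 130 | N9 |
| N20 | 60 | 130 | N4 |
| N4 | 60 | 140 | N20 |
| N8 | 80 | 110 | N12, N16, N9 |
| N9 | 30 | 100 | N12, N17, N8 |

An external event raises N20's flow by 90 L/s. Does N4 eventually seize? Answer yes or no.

yes

Round 1 — N20 at 150 > 130. N20 seizes.
  N20 sheds 150 L/s to N4: 150 each.
    N4: 60+150 = 210 > 140
Round 2 — N4 seizes.
  N4 sheds 210 L/s: no online neighbours, lost.
No further seizures.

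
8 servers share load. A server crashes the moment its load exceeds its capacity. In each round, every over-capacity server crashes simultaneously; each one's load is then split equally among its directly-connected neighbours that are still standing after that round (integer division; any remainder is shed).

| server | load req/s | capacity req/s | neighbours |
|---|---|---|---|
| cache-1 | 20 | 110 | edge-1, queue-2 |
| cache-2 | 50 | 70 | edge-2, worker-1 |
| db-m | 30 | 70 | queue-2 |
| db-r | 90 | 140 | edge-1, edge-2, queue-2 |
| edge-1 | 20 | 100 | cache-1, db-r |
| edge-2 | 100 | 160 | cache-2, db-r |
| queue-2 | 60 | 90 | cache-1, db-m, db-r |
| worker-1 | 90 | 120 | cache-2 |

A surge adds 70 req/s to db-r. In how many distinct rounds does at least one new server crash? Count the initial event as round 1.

Round 1 — db-r at 160 > 140. db-r crashes.
  db-r sheds 160 req/s to edge-1, edge-2, queue-2: 53 each (1 lost).
    edge-1: 20+53 = 73 ≤ 100
    edge-2: 100+53 = 153 ≤ 160
    queue-2: 60+53 = 113 > 90
Round 2 — queue-2 crashes.
  queue-2 sheds 113 req/s to cache-1, db-m: 56 each (1 lost).
    cache-1: 20+56 = 76 ≤ 110
    db-m: 30+56 = 86 > 70
Round 3 — db-m crashes.
  db-m sheds 86 req/s: no online neighbours, lost.
No further crashes.

3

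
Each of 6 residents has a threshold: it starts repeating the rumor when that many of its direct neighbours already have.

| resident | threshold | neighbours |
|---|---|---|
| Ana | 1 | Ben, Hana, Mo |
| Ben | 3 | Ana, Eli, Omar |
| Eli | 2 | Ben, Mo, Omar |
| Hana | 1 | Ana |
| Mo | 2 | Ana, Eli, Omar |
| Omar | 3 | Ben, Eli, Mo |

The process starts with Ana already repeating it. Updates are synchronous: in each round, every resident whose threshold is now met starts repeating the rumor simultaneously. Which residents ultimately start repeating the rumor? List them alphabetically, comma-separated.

Ana, Hana

Round 1 — Ana starts repeating the rumor (initial).
Round 2 — checking thresholds:
  Ben: 1 of 3 neighbours < 3, holds.
  Hana: 1 of 1 neighbours ≥ 1, starts repeating the rumor.
  Mo: 1 of 3 neighbours < 2, holds.
Round 3 — no new spreads; cascade stops.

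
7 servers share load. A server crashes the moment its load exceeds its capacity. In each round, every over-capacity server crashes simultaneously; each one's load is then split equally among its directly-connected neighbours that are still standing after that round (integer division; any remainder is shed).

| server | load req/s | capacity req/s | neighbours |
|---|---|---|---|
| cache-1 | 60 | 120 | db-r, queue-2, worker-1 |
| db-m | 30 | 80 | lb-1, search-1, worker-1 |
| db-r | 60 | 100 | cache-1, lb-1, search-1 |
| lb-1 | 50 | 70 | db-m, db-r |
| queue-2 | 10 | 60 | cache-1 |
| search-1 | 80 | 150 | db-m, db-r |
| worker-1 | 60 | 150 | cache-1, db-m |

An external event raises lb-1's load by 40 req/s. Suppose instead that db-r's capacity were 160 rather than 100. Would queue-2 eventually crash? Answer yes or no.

With db-r's capacity at 160:
Round 1 — lb-1 at 90 > 70. lb-1 crashes.
  lb-1 sheds 90 req/s to db-m, db-r: 45 each.
    db-m: 30+45 = 75 ≤ 80
    db-r: 60+45 = 105 ≤ 160
No further crashes.

no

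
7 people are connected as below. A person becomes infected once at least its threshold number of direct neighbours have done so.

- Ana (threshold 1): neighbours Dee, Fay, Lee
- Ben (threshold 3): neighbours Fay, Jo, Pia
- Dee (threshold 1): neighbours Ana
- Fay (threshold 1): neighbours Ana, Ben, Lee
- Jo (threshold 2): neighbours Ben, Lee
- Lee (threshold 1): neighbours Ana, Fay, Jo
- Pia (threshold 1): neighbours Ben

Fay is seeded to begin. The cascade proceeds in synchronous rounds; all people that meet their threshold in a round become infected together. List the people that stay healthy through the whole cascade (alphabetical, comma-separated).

Round 1 — Fay becomes infected (initial).
Round 2 — checking thresholds:
  Ana: 1 of 3 neighbours ≥ 1, becomes infected.
  Ben: 1 of 3 neighbours < 3, below threshold.
  Lee: 1 of 3 neighbours ≥ 1, becomes infected.
Round 3 — checking thresholds:
  Ben: 1 of 3 neighbours < 3, below threshold.
  Dee: 1 of 1 neighbours ≥ 1, becomes infected.
  Jo: 1 of 2 neighbours < 2, below threshold.
Round 4 — no new infections; cascade stops.

Ben, Jo, Pia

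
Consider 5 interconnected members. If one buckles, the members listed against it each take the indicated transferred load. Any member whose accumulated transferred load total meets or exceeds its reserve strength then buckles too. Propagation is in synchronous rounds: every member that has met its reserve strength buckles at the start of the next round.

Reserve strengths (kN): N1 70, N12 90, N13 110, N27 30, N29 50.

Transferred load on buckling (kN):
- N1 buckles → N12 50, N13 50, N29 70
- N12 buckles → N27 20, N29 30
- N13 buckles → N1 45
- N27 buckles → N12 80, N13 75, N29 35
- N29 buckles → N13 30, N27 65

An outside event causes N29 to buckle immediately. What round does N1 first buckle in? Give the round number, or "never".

Round 1 — N29 buckles (initial).
  N13: +30 → 30 < 110
  N27: +65 → 65 ≥ 30
Round 2 — N27 buckles.
  N12: +80 → 80 < 90
  N13: +75 → 105 < 110
No further bucklings.

never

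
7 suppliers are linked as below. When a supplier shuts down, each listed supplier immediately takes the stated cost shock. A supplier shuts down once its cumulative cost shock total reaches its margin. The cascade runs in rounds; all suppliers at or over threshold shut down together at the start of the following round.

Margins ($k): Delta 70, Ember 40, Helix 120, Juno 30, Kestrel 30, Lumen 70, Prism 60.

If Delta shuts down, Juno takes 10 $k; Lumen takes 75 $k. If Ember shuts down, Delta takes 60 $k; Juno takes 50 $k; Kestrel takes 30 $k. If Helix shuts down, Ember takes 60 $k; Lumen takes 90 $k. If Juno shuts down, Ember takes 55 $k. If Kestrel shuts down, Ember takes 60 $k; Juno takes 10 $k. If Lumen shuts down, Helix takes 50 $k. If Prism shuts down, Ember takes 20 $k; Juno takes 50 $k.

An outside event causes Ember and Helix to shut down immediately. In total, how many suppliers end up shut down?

5

Round 1 — Ember, Helix shut down (initial).
  Delta: +60 → 60 < 70
  Juno: +50 → 50 ≥ 30
  Kestrel: +30 → 30 ≥ 30
  Lumen: +90 → 90 ≥ 70
Round 2 — Juno, Kestrel, Lumen shut down.
No further shutdowns.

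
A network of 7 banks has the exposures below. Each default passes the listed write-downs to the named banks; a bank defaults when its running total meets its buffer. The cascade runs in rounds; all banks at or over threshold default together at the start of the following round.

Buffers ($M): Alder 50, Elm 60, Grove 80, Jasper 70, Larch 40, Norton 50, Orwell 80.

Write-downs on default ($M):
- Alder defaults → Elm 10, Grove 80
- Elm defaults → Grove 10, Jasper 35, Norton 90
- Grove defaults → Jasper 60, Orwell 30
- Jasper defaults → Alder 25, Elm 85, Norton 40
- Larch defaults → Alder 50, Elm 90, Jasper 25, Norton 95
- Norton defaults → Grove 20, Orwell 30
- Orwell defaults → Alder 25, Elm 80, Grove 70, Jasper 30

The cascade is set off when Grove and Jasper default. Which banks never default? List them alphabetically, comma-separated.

Alder, Larch, Orwell

Round 1 — Grove, Jasper default (initial).
  Alder: +25 → 25 < 50
  Elm: +85 → 85 ≥ 60
  Norton: +40 → 40 < 50
  Orwell: +30 → 30 < 80
Round 2 — Elm defaults.
  Norton: +90 → 130 ≥ 50
Round 3 — Norton defaults.
  Orwell: +30 → 60 < 80
No further defaults.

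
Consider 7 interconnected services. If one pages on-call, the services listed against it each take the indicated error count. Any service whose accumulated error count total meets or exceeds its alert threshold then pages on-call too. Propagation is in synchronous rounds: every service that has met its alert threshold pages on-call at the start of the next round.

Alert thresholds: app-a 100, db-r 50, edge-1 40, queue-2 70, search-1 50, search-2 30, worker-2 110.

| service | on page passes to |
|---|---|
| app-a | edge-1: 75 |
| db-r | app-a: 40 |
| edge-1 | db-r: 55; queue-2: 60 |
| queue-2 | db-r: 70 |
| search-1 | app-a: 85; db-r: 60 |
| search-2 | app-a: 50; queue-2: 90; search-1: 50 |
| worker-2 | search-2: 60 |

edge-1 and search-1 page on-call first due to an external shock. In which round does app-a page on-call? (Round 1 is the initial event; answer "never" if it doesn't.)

3

Round 1 — edge-1, search-1 page on-call (initial).
  app-a: +85 → 85 < 100
  db-r: +55+60 → 115 ≥ 50
  queue-2: +60 → 60 < 70
Round 2 — db-r pages on-call.
  app-a: +40 → 125 ≥ 100
Round 3 — app-a pages on-call.
No further pages.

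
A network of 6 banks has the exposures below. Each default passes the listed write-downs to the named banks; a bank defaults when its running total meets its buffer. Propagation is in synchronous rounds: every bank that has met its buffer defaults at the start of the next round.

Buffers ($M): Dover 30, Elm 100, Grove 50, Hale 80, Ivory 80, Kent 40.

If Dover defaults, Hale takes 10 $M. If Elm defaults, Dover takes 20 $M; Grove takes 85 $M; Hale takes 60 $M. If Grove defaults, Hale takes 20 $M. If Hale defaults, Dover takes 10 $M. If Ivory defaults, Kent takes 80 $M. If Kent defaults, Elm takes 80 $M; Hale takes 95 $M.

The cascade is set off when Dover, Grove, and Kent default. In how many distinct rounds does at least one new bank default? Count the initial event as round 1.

2

Round 1 — Dover, Grove, Kent default (initial).
  Elm: +80 → 80 < 100
  Hale: +10+20+95 → 125 ≥ 80
Round 2 — Hale defaults.
No further defaults.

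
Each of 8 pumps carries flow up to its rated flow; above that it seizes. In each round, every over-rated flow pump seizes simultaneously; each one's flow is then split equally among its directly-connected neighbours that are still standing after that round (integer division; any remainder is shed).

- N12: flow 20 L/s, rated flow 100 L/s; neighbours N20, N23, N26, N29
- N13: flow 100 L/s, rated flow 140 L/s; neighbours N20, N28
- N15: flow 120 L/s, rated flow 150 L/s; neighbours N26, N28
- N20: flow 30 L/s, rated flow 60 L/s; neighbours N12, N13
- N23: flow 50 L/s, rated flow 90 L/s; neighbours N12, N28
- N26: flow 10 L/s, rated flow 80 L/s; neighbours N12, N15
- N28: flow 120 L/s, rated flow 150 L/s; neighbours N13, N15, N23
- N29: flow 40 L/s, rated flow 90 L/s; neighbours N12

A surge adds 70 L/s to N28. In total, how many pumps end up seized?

8

Round 1 — N28 at 190 > 150. N28 seizes.
  N28 sheds 190 L/s to N13, N15, N23: 63 each (1 lost).
    N13: 100+63 = 163 > 140
    N15: 120+63 = 183 > 150
    N23: 50+63 = 113 > 90
Round 2 — N13, N15, N23 seize.
  N13 sheds 163 L/s to N20: 163 each.
    N20: 30+163 = 193 > 60
  N15 sheds 183 L/s to N26: 183 each.
    N26: 10+183 = 193 > 80
  N23 sheds 113 L/s to N12: 113 each.
    N12: 20+113 = 133 > 100
Round 3 — N12, N20, N26 seize.
  N12 sheds 133 L/s to N29: 133 each.
    N29: 40+133 = 173 > 90
  N20 sheds 193 L/s: no online neighbours, lost.
  N26 sheds 193 L/s: no online neighbours, lost.
Round 4 — N29 seizes.
  N29 sheds 173 L/s: no online neighbours, lost.
No further seizures.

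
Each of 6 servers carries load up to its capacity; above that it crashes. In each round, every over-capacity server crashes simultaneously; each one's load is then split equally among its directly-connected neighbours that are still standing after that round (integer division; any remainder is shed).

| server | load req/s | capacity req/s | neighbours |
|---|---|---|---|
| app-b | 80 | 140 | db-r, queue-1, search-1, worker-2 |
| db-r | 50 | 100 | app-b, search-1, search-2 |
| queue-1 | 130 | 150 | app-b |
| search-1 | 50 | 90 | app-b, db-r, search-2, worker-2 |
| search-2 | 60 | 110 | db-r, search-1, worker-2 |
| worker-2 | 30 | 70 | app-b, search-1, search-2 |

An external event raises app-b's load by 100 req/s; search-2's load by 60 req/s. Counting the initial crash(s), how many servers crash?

6

Round 1 — app-b at 180 > 140; search-2 at 120 > 110. app-b, search-2 crash.
  app-b sheds 180 req/s to db-r, queue-1, search-1, worker-2: 45 each.
    db-r: 50+45 = 95 ≤ 100
    queue-1: 130+45 = 175 > 150
    search-1: 50+45 = 95 > 90
    worker-2: 30+45 = 75 > 70
  search-2 sheds 120 req/s to db-r, search-1, worker-2: 40 each.
    db-r: 95+40 = 135 > 100
    search-1: 95+40 = 135 > 90
    worker-2: 75+40 = 115 > 70
Round 2 — db-r, queue-1, search-1, worker-2 crash.
  db-r sheds 135 req/s: no online neighbours, lost.
  queue-1 sheds 175 req/s: no online neighbours, lost.
  search-1 sheds 135 req/s: no online neighbours, lost.
  worker-2 sheds 115 req/s: no online neighbours, lost.
No further crashes.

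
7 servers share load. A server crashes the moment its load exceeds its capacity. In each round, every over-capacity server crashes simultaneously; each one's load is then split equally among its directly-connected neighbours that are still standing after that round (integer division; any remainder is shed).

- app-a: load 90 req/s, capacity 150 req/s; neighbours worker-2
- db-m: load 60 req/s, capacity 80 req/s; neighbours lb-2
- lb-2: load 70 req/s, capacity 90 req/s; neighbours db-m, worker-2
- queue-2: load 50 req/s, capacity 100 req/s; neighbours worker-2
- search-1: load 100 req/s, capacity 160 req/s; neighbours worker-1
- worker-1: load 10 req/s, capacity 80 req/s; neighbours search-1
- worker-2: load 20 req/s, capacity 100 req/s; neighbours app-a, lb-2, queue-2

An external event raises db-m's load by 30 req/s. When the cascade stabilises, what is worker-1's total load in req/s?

Round 1 — db-m at 90 > 80. db-m crashes.
  db-m sheds 90 req/s to lb-2: 90 each.
    lb-2: 70+90 = 160 > 90
Round 2 — lb-2 crashes.
  lb-2 sheds 160 req/s to worker-2: 160 each.
    worker-2: 20+160 = 180 > 100
Round 3 — worker-2 crashes.
  worker-2 sheds 180 req/s to app-a, queue-2: 90 each.
    app-a: 90+90 = 180 > 150
    queue-2: 50+90 = 140 > 100
Round 4 — app-a, queue-2 crash.
  app-a sheds 180 req/s: no online neighbours, lost.
  queue-2 sheds 140 req/s: no online neighbours, lost.
No further crashes.

10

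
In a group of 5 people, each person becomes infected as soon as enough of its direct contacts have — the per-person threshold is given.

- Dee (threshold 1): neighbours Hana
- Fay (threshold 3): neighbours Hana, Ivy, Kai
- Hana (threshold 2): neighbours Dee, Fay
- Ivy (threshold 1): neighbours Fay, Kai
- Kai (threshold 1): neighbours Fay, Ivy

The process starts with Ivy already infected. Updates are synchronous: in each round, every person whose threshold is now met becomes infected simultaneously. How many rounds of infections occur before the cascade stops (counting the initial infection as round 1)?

Round 1 — Ivy becomes infected (initial).
Round 2 — checking thresholds:
  Fay: 1 of 3 neighbours < 3, not yet.
  Kai: 1 of 2 neighbours ≥ 1, becomes infected.
Round 3 — no new infections; cascade stops.

2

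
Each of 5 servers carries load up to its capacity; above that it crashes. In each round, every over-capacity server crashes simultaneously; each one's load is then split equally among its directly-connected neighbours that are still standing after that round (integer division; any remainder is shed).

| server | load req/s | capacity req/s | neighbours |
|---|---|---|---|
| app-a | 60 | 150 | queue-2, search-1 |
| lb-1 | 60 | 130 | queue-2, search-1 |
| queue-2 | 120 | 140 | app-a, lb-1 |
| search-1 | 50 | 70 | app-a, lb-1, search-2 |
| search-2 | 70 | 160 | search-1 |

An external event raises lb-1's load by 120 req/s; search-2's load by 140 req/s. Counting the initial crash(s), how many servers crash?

Round 1 — lb-1 at 180 > 130; search-2 at 210 > 160. lb-1, search-2 crash.
  lb-1 sheds 180 req/s to queue-2, search-1: 90 each.
    queue-2: 120+90 = 210 > 140
    search-1: 50+90 = 140 > 70
  search-2 sheds 210 req/s to search-1: 210 each.
    search-1: 140+210 = 350 > 70
Round 2 — queue-2, search-1 crash.
  queue-2 sheds 210 req/s to app-a: 210 each.
    app-a: 60+210 = 270 > 150
  search-1 sheds 350 req/s to app-a: 350 each.
    app-a: 270+350 = 620 > 150
Round 3 — app-a crashes.
  app-a sheds 620 req/s: no online neighbours, lost.
No further crashes.

5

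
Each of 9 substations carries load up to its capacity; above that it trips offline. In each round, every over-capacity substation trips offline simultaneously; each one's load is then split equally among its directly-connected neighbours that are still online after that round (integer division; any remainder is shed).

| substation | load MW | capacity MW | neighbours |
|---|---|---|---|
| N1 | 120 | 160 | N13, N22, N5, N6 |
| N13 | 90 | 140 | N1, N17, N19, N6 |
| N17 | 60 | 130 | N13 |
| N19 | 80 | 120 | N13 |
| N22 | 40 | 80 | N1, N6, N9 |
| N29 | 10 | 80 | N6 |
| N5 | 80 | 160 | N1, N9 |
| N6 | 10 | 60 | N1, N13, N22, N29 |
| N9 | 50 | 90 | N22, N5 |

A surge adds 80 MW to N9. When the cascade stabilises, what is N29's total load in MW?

Round 1 — N9 at 130 > 90. N9 trips offline.
  N9 sheds 130 MW to N22, N5: 65 each.
    N22: 40+65 = 105 > 80
    N5: 80+65 = 145 ≤ 160
Round 2 — N22 trips offline.
  N22 sheds 105 MW to N1, N6: 52 each (1 lost).
    N1: 120+52 = 172 > 160
    N6: 10+52 = 62 > 60
Round 3 — N1, N6 trip offline.
  N1 sheds 172 MW to N13, N5: 86 each.
    N13: 90+86 = 176 > 140
    N5: 145+86 = 231 > 160
  N6 sheds 62 MW to N13, N29: 31 each.
    N13: 176+31 = 207 > 140
    N29: 10+31 = 41 ≤ 80
Round 4 — N13, N5 trip offline.
  N13 sheds 207 MW to N17, N19: 103 each (1 lost).
    N17: 60+103 = 163 > 130
    N19: 80+103 = 183 > 120
  N5 sheds 231 MW: no online neighbours, lost.
Round 5 — N17, N19 trip offline.
  N17 sheds 163 MW: no online neighbours, lost.
  N19 sheds 183 MW: no online neighbours, lost.
No further trips.

41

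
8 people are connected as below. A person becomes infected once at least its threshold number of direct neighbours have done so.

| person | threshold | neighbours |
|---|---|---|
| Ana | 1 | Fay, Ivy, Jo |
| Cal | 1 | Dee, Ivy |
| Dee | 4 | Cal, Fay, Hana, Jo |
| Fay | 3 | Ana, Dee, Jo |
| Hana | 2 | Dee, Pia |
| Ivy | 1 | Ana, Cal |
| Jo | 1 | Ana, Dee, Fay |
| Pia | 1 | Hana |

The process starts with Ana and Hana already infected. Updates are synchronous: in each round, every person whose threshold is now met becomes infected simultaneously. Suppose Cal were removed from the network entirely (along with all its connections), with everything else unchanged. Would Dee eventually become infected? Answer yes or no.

With Cal removed:
Round 1 — Ana, Hana become infected (initial).
Round 2 — checking thresholds:
  Dee: 1 of 3 neighbours < 4, holds.
  Fay: 1 of 3 neighbours < 3, holds.
  Ivy: 1 of 1 neighbours ≥ 1, becomes infected.
  Jo: 1 of 3 neighbours ≥ 1, becomes infected.
  Pia: 1 of 1 neighbours ≥ 1, becomes infected.
Round 3 — no new infections; cascade stops.

no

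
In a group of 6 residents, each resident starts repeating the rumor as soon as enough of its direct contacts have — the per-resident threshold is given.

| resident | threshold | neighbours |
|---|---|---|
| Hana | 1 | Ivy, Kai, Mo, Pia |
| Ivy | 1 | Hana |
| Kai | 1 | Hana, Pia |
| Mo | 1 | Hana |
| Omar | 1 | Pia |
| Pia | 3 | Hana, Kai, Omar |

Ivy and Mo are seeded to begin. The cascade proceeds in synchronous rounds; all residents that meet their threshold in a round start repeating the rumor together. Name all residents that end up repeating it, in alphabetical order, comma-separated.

Round 1 — Ivy, Mo start repeating the rumor (initial).
Round 2 — checking thresholds:
  Hana: 2 of 4 neighbours ≥ 1, starts repeating the rumor.
Round 3 — checking thresholds:
  Kai: 1 of 2 neighbours ≥ 1, starts repeating the rumor.
  Pia: 1 of 3 neighbours < 3, not yet.
Round 4 — no new spreads; cascade stops.

Hana, Ivy, Kai, Mo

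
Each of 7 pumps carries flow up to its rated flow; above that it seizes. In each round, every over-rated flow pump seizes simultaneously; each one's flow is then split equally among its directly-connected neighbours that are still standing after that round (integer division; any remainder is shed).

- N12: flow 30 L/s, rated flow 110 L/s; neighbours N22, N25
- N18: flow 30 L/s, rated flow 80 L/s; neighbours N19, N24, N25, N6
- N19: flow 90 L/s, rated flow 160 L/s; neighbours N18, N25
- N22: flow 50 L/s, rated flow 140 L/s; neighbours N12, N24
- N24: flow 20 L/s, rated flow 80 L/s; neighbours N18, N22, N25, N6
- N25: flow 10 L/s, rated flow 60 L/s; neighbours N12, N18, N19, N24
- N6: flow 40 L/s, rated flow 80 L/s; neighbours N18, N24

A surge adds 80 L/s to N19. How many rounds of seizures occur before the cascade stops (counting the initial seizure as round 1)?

5

Round 1 — N19 at 170 > 160. N19 seizes.
  N19 sheds 170 L/s to N18, N25: 85 each.
    N18: 30+85 = 115 > 80
    N25: 10+85 = 95 > 60
Round 2 — N18, N25 seize.
  N18 sheds 115 L/s to N24, N6: 57 each (1 lost).
    N24: 20+57 = 77 ≤ 80
    N6: 40+57 = 97 > 80
  N25 sheds 95 L/s to N12, N24: 47 each (1 lost).
    N12: 30+47 = 77 ≤ 110
    N24: 77+47 = 124 > 80
Round 3 — N24, N6 seize.
  N24 sheds 124 L/s to N22: 124 each.
    N22: 50+124 = 174 > 140
  N6 sheds 97 L/s: no online neighbours, lost.
Round 4 — N22 seizes.
  N22 sheds 174 L/s to N12: 174 each.
    N12: 77+174 = 251 > 110
Round 5 — N12 seizes.
  N12 sheds 251 L/s: no online neighbours, lost.
No further seizures.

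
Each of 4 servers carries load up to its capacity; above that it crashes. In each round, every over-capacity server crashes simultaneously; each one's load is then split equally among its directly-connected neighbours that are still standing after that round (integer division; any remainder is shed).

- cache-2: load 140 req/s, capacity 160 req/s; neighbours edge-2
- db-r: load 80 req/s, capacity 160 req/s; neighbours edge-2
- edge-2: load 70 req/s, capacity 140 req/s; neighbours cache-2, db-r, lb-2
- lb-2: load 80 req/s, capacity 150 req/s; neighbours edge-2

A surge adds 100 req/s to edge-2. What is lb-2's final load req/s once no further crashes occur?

136

Round 1 — edge-2 at 170 > 140. edge-2 crashes.
  edge-2 sheds 170 req/s to cache-2, db-r, lb-2: 56 each (2 lost).
    cache-2: 140+56 = 196 > 160
    db-r: 80+56 = 136 ≤ 160
    lb-2: 80+56 = 136 ≤ 150
Round 2 — cache-2 crashes.
  cache-2 sheds 196 req/s: no online neighbours, lost.
No further crashes.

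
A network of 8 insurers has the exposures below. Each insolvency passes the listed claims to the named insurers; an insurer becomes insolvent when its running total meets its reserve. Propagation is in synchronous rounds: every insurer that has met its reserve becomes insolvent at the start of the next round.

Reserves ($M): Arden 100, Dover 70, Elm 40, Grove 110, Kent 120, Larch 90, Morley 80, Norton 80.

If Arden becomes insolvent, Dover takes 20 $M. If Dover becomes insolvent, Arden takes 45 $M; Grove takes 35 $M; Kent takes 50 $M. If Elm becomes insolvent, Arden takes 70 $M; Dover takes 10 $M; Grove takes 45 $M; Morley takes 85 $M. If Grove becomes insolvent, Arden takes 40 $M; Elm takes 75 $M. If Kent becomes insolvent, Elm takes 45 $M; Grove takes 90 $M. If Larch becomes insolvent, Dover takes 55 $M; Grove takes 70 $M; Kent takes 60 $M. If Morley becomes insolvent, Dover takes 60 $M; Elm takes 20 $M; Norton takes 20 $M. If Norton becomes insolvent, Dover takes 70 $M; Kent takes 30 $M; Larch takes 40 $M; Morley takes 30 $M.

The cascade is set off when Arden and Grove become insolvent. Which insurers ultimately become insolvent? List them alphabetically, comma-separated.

Round 1 — Arden, Grove become insolvent (initial).
  Dover: +20 → 20 < 70
  Elm: +75 → 75 ≥ 40
Round 2 — Elm becomes insolvent.
  Dover: +10 → 30 < 70
  Morley: +85 → 85 ≥ 80
Round 3 — Morley becomes insolvent.
  Dover: +60 → 90 ≥ 70
  Norton: +20 → 20 < 80
Round 4 — Dover becomes insolvent.
  Kent: +50 → 50 < 120
No further insolvencies.

Arden, Dover, Elm, Grove, Morley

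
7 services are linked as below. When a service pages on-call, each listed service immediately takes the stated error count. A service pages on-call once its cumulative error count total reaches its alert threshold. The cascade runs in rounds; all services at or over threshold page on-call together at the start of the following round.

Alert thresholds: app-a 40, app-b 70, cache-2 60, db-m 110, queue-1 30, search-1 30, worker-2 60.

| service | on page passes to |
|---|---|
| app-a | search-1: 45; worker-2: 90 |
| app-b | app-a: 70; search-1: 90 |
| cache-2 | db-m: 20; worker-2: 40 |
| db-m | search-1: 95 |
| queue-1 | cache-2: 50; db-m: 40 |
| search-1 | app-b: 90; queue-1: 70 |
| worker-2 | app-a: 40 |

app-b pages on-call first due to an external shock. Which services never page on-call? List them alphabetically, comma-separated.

Round 1 — app-b pages on-call (initial).
  app-a: +70 → 70 ≥ 40
  search-1: +90 → 90 ≥ 30
Round 2 — app-a, search-1 page on-call.
  queue-1: +70 → 70 ≥ 30
  worker-2: +90 → 90 ≥ 60
Round 3 — queue-1, worker-2 page on-call.
  cache-2: +50 → 50 < 60
  db-m: +40 → 40 < 110
No further pages.

cache-2, db-m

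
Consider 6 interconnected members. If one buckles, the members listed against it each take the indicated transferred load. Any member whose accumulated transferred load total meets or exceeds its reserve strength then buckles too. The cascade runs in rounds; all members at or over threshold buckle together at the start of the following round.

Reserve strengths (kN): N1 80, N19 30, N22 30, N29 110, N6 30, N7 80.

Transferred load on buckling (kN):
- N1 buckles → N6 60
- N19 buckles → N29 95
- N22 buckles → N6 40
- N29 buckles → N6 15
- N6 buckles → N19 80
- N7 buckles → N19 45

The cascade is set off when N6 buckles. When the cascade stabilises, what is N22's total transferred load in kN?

0

Round 1 — N6 buckles (initial).
  N19: +80 → 80 ≥ 30
Round 2 — N19 buckles.
  N29: +95 → 95 < 110
No further bucklings.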